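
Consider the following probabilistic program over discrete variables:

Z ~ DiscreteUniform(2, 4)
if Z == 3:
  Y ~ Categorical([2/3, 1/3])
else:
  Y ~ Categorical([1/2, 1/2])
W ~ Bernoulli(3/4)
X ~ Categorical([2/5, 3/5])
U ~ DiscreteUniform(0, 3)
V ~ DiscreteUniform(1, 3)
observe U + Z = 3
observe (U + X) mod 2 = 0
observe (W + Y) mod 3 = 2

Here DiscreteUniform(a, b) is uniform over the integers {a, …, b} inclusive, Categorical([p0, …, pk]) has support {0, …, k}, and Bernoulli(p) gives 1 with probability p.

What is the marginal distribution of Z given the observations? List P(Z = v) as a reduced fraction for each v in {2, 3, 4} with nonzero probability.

Enumerate traces; 6 have nonzero weight after conditioning:
  (Z=2, Y=1, W=1, X=1, U=1, V=1) weight 1/160
  (Z=2, Y=1, W=1, X=1, U=1, V=2) weight 1/160
  (Z=2, Y=1, W=1, X=1, U=1, V=3) weight 1/160
  (Z=3, Y=1, W=1, X=0, U=0, V=1) weight 1/360
  (Z=3, Y=1, W=1, X=0, U=0, V=2) weight 1/360
  (Z=3, Y=1, W=1, X=0, U=0, V=3) weight 1/360
Group by Z:
  weight(Z=2) = 3/160
  weight(Z=3) = 1/120
Total weight = 3/160 + 1/120 = 13/480
P(Z=2 | obs) = 3/160 / 13/480 = 9/13
P(Z=3 | obs) = 1/120 / 13/480 = 4/13

P(Z=2) = 9/13, P(Z=3) = 4/13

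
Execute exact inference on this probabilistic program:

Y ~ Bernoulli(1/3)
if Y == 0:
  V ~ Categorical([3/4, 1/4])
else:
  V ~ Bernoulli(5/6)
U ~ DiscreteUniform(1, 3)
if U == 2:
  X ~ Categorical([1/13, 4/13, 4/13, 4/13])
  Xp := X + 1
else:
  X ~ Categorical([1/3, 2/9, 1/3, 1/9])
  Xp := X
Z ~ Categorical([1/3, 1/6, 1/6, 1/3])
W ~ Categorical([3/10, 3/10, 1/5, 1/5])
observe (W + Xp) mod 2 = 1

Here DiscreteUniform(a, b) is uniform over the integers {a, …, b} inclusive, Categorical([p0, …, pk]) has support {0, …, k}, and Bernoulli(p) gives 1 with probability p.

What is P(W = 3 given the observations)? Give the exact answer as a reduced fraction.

P(W = 3 | obs) = 152/585

Enumerate traces; 384 have nonzero weight after conditioning:
  (Y=0, V=0, U=1, X=0, Z=0, W=1) weight 1/180
  (Y=0, V=0, U=1, X=0, Z=0, W=3) weight 1/270
  (Y=0, V=0, U=1, X=0, Z=1, W=1) weight 1/360
  (Y=0, V=0, U=1, X=0, Z=1, W=3) weight 1/540
  (Y=0, V=0, U=1, X=0, Z=2, W=1) weight 1/360
  (Y=0, V=0, U=1, X=0, Z=2, W=3) weight 1/540
  (Y=0, V=0, U=1, X=0, Z=3, W=1) weight 1/180
  (Y=0, V=0, U=1, X=0, Z=3, W=3) weight 1/270
  (Y=0, V=0, U=1, X=1, Z=0, W=0) weight 1/270
  (Y=0, V=0, U=1, X=1, Z=0, W=2) weight 1/405
  … 374 more
Group by W:
  weight(W=0) = 41/390
  weight(W=1) = 38/195
  weight(W=2) = 41/585
  weight(W=3) = 76/585
Total weight = 41/390 + 38/195 + 41/585 + 76/585 = 1/2
P(W=0 | obs) = 41/390 / 1/2 = 41/195
P(W=1 | obs) = 38/195 / 1/2 = 76/195
P(W=2 | obs) = 41/585 / 1/2 = 82/585
P(W=3 | obs) = 76/585 / 1/2 = 152/585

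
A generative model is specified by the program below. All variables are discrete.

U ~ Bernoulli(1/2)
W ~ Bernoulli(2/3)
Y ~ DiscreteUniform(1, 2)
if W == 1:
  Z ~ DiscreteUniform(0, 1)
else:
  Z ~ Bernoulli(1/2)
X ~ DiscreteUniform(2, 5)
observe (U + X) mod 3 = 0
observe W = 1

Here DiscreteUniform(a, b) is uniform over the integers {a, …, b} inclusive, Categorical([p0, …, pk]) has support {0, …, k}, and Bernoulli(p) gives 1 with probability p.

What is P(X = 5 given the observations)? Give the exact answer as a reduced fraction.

Enumerate traces; 12 have nonzero weight after conditioning:
  (U=0, W=1, Y=1, Z=0, X=3) weight 1/48
  (U=0, W=1, Y=1, Z=1, X=3) weight 1/48
  (U=0, W=1, Y=2, Z=0, X=3) weight 1/48
  (U=0, W=1, Y=2, Z=1, X=3) weight 1/48
  (U=1, W=1, Y=1, Z=0, X=2) weight 1/48
  (U=1, W=1, Y=1, Z=0, X=5) weight 1/48
  (U=1, W=1, Y=1, Z=1, X=2) weight 1/48
  (U=1, W=1, Y=1, Z=1, X=5) weight 1/48
  … 4 more
Group by X:
  weight(X=2) = 1/12
  weight(X=3) = 1/12
  weight(X=5) = 1/12
Total weight = 1/12 + 1/12 + 1/12 = 1/4
P(X=2 | obs) = 1/12 / 1/4 = 1/3
P(X=3 | obs) = 1/12 / 1/4 = 1/3
P(X=5 | obs) = 1/12 / 1/4 = 1/3

P(X = 5 | obs) = 1/3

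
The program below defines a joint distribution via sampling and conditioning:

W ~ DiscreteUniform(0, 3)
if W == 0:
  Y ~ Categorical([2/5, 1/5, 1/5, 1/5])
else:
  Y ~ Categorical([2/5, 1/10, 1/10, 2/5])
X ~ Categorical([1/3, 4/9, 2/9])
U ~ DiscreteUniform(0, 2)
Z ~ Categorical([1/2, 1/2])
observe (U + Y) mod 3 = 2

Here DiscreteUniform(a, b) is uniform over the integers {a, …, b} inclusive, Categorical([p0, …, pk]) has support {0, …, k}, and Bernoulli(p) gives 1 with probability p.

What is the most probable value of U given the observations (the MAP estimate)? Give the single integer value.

argmax_v P(U = v | obs) = 2

Enumerate traces; 96 have nonzero weight after conditioning:
  (W=0, Y=0, X=0, U=2, Z=0) weight 1/180
  (W=0, Y=0, X=0, U=2, Z=1) weight 1/180
  (W=0, Y=0, X=1, U=2, Z=0) weight 1/135
  (W=0, Y=0, X=1, U=2, Z=1) weight 1/135
  (W=0, Y=0, X=2, U=2, Z=0) weight 1/270
  (W=0, Y=0, X=2, U=2, Z=1) weight 1/270
  (W=0, Y=1, X=0, U=1, Z=0) weight 1/360
  (W=0, Y=1, X=0, U=1, Z=1) weight 1/360
  (W=0, Y=2, X=0, U=0, Z=0) weight 1/360
  … 87 more
Group by U:
  weight(U=0) = 1/24
  weight(U=1) = 1/24
  weight(U=2) = 1/4
Total weight = 1/24 + 1/24 + 1/4 = 1/3
P(U=0 | obs) = 1/24 / 1/3 = 1/8
P(U=1 | obs) = 1/24 / 1/3 = 1/8
P(U=2 | obs) = 1/4 / 1/3 = 3/4
argmax = 2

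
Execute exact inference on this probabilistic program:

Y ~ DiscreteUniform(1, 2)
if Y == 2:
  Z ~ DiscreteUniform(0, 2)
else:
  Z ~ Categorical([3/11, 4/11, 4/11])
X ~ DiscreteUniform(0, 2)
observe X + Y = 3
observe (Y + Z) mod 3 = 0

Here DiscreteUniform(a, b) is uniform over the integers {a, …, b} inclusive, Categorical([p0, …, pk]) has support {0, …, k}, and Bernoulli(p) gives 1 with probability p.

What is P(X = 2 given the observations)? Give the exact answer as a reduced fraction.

P(X = 2 | obs) = 12/23

Enumerate traces; 2 have nonzero weight after conditioning:
  (Y=1, Z=2, X=2) weight 2/33
  (Y=2, Z=1, X=1) weight 1/18
Group by X:
  weight(X=1) = 1/18
  weight(X=2) = 2/33
Total weight = 1/18 + 2/33 = 23/198
P(X=1 | obs) = 1/18 / 23/198 = 11/23
P(X=2 | obs) = 2/33 / 23/198 = 12/23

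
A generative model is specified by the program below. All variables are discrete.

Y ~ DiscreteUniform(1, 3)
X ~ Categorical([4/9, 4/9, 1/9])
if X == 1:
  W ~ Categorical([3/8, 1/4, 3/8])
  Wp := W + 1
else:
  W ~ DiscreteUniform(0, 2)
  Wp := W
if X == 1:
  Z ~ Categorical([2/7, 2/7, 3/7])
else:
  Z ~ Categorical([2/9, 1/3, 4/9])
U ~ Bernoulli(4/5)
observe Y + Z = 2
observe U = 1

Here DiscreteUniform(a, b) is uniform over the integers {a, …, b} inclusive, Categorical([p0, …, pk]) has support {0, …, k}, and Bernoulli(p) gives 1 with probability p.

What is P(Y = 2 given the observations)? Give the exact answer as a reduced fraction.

Enumerate traces; 18 have nonzero weight after conditioning:
  (Y=1, X=0, W=0, Z=1, U=1) weight 16/1215
  (Y=1, X=0, W=1, Z=1, U=1) weight 16/1215
  (Y=1, X=0, W=2, Z=1, U=1) weight 16/1215
  (Y=1, X=1, W=0, Z=1, U=1) weight 4/315
  (Y=1, X=1, W=1, Z=1, U=1) weight 8/945
  (Y=1, X=1, W=2, Z=1, U=1) weight 4/315
  (Y=1, X=2, W=0, Z=1, U=1) weight 4/1215
  (Y=1, X=2, W=1, Z=1, U=1) weight 4/1215
  (Y=2, X=0, W=0, Z=0, U=1) weight 32/3645
  … 9 more
Group by Y:
  weight(Y=1) = 236/2835
  weight(Y=2) = 568/8505
Total weight = 236/2835 + 568/8505 = 1276/8505
P(Y=1 | obs) = 236/2835 / 1276/8505 = 177/319
P(Y=2 | obs) = 568/8505 / 1276/8505 = 142/319

P(Y = 2 | obs) = 142/319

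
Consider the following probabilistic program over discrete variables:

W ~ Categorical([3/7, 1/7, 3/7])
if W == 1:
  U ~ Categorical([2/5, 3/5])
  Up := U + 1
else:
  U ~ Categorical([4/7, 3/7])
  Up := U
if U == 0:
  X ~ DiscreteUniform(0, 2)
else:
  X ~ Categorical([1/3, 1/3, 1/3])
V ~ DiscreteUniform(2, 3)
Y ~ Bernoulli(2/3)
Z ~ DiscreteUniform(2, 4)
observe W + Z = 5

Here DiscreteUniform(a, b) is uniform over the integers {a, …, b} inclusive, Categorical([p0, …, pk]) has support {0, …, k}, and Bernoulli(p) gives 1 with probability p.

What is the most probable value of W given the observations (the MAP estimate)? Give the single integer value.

argmax_v P(W = v | obs) = 2

Enumerate traces; 48 have nonzero weight after conditioning:
  (W=1, U=0, X=0, V=2, Y=0, Z=4) weight 1/945
  (W=1, U=0, X=0, V=2, Y=1, Z=4) weight 2/945
  (W=1, U=0, X=0, V=3, Y=0, Z=4) weight 1/945
  (W=1, U=0, X=0, V=3, Y=1, Z=4) weight 2/945
  (W=1, U=0, X=1, V=2, Y=0, Z=4) weight 1/945
  (W=1, U=0, X=1, V=2, Y=1, Z=4) weight 2/945
  (W=1, U=0, X=1, V=3, Y=0, Z=4) weight 1/945
  (W=1, U=0, X=1, V=3, Y=1, Z=4) weight 2/945
  (W=2, U=0, X=0, V=2, Y=0, Z=3) weight 2/441
  … 39 more
Group by W:
  weight(W=1) = 1/21
  weight(W=2) = 1/7
Total weight = 1/21 + 1/7 = 4/21
P(W=1 | obs) = 1/21 / 4/21 = 1/4
P(W=2 | obs) = 1/7 / 4/21 = 3/4
argmax = 2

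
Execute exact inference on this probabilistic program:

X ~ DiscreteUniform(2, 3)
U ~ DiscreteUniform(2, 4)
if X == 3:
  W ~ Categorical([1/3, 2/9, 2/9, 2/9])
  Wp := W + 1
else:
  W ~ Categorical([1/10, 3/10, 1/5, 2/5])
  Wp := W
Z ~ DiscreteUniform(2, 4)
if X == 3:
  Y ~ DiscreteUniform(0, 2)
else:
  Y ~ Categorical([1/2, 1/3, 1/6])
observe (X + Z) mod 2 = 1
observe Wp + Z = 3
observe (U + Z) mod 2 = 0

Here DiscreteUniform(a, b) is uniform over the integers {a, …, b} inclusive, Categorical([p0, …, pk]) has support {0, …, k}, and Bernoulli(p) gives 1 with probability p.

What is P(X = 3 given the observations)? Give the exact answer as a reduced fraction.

P(X = 3 | obs) = 20/23

Enumerate traces; 9 have nonzero weight after conditioning:
  (X=2, U=3, W=0, Z=3, Y=0) weight 1/360
  (X=2, U=3, W=0, Z=3, Y=1) weight 1/540
  (X=2, U=3, W=0, Z=3, Y=2) weight 1/1080
  (X=3, U=2, W=0, Z=2, Y=0) weight 1/162
  (X=3, U=2, W=0, Z=2, Y=1) weight 1/162
  (X=3, U=2, W=0, Z=2, Y=2) weight 1/162
  (X=3, U=4, W=0, Z=2, Y=0) weight 1/162
  (X=3, U=4, W=0, Z=2, Y=1) weight 1/162
  … 1 more
Group by X:
  weight(X=2) = 1/180
  weight(X=3) = 1/27
Total weight = 1/180 + 1/27 = 23/540
P(X=2 | obs) = 1/180 / 23/540 = 3/23
P(X=3 | obs) = 1/27 / 23/540 = 20/23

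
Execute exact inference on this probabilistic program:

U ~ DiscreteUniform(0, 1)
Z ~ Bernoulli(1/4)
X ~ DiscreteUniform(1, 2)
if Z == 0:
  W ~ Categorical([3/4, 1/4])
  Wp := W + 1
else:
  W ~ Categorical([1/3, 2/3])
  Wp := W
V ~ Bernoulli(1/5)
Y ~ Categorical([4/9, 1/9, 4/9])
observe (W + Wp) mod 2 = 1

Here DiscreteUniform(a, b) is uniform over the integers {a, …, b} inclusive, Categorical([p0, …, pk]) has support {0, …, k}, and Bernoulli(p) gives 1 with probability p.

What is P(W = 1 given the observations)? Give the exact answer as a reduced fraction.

Enumerate traces; 48 have nonzero weight after conditioning:
  (U=0, Z=0, X=1, W=0, V=0, Y=0) weight 1/20
  (U=0, Z=0, X=1, W=0, V=0, Y=1) weight 1/80
  (U=0, Z=0, X=1, W=0, V=0, Y=2) weight 1/20
  (U=0, Z=0, X=1, W=0, V=1, Y=0) weight 1/80
  (U=0, Z=0, X=1, W=0, V=1, Y=1) weight 1/320
  (U=0, Z=0, X=1, W=0, V=1, Y=2) weight 1/80
  (U=0, Z=0, X=1, W=1, V=0, Y=0) weight 1/60
  (U=0, Z=0, X=1, W=1, V=0, Y=1) weight 1/240
  … 40 more
Group by W:
  weight(W=0) = 9/16
  weight(W=1) = 3/16
Total weight = 9/16 + 3/16 = 3/4
P(W=0 | obs) = 9/16 / 3/4 = 3/4
P(W=1 | obs) = 3/16 / 3/4 = 1/4

P(W = 1 | obs) = 1/4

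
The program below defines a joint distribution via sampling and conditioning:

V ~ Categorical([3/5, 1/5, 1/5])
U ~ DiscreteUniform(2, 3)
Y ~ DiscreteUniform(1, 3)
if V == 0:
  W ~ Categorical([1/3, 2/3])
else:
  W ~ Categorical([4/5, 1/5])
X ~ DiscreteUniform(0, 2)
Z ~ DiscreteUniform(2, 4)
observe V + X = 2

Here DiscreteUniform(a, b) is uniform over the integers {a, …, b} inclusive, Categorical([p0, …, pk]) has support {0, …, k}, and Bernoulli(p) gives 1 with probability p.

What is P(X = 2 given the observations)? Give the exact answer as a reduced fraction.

P(X = 2 | obs) = 3/5

Enumerate traces; 108 have nonzero weight after conditioning:
  (V=0, U=2, Y=1, W=0, X=2, Z=2) weight 1/270
  (V=0, U=2, Y=1, W=0, X=2, Z=3) weight 1/270
  (V=0, U=2, Y=1, W=0, X=2, Z=4) weight 1/270
  (V=0, U=2, Y=1, W=1, X=2, Z=2) weight 1/135
  (V=0, U=2, Y=1, W=1, X=2, Z=3) weight 1/135
  (V=0, U=2, Y=1, W=1, X=2, Z=4) weight 1/135
  (V=0, U=2, Y=2, W=0, X=2, Z=2) weight 1/270
  (V=0, U=2, Y=2, W=0, X=2, Z=3) weight 1/270
  (V=1, U=2, Y=1, W=0, X=1, Z=2) weight 2/675
  (V=2, U=2, Y=1, W=0, X=0, Z=2) weight 2/675
  … 98 more
Group by X:
  weight(X=0) = 1/15
  weight(X=1) = 1/15
  weight(X=2) = 1/5
Total weight = 1/15 + 1/15 + 1/5 = 1/3
P(X=0 | obs) = 1/15 / 1/3 = 1/5
P(X=1 | obs) = 1/15 / 1/3 = 1/5
P(X=2 | obs) = 1/5 / 1/3 = 3/5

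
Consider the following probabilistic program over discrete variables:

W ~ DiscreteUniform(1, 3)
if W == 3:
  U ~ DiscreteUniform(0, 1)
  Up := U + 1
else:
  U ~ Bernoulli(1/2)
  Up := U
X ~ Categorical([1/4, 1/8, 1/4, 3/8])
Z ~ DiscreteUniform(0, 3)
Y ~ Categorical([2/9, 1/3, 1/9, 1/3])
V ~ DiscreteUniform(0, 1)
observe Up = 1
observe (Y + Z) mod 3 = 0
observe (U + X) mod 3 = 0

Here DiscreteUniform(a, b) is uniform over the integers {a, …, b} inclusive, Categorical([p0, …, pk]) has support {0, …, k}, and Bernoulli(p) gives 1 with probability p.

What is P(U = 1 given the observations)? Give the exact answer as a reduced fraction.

P(U = 1 | obs) = 4/9

Enumerate traces; 48 have nonzero weight after conditioning:
  (W=1, U=1, X=2, Z=0, Y=0, V=0) weight 1/864
  (W=1, U=1, X=2, Z=0, Y=0, V=1) weight 1/864
  (W=1, U=1, X=2, Z=0, Y=3, V=0) weight 1/576
  (W=1, U=1, X=2, Z=0, Y=3, V=1) weight 1/576
  (W=1, U=1, X=2, Z=1, Y=2, V=0) weight 1/1728
  (W=1, U=1, X=2, Z=1, Y=2, V=1) weight 1/1728
  (W=1, U=1, X=2, Z=2, Y=1, V=0) weight 1/576
  (W=1, U=1, X=2, Z=2, Y=1, V=1) weight 1/576
  (W=3, U=0, X=0, Z=0, Y=0, V=0) weight 1/864
  … 39 more
Group by U:
  weight(U=0) = 35/864
  weight(U=1) = 7/216
Total weight = 35/864 + 7/216 = 7/96
P(U=0 | obs) = 35/864 / 7/96 = 5/9
P(U=1 | obs) = 7/216 / 7/96 = 4/9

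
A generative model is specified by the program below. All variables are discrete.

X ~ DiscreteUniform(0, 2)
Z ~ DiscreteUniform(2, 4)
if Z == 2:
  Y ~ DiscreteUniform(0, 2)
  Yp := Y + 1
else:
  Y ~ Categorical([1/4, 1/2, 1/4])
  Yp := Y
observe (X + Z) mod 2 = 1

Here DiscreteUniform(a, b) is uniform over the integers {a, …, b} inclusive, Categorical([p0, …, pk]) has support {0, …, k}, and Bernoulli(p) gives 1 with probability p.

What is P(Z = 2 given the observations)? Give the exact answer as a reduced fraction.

P(Z = 2 | obs) = 1/4

Enumerate traces; 12 have nonzero weight after conditioning:
  (X=0, Z=3, Y=0) weight 1/36
  (X=0, Z=3, Y=1) weight 1/18
  (X=0, Z=3, Y=2) weight 1/36
  (X=1, Z=2, Y=0) weight 1/27
  (X=1, Z=2, Y=1) weight 1/27
  (X=1, Z=2, Y=2) weight 1/27
  (X=1, Z=4, Y=0) weight 1/36
  (X=1, Z=4, Y=1) weight 1/18
  … 4 more
Group by Z:
  weight(Z=2) = 1/9
  weight(Z=3) = 2/9
  weight(Z=4) = 1/9
Total weight = 1/9 + 2/9 + 1/9 = 4/9
P(Z=2 | obs) = 1/9 / 4/9 = 1/4
P(Z=3 | obs) = 2/9 / 4/9 = 1/2
P(Z=4 | obs) = 1/9 / 4/9 = 1/4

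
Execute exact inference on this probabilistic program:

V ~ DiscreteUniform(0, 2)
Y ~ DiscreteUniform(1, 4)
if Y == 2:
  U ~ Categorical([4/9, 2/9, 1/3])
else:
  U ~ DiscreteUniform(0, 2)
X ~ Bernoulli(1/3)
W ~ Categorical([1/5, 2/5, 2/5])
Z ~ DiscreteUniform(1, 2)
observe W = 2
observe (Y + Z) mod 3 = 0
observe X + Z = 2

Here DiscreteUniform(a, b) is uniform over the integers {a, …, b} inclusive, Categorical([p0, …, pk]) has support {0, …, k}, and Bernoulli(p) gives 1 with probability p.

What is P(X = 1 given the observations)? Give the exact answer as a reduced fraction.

Enumerate traces; 27 have nonzero weight after conditioning:
  (V=0, Y=1, U=0, X=0, W=2, Z=2) weight 1/270
  (V=0, Y=1, U=1, X=0, W=2, Z=2) weight 1/270
  (V=0, Y=1, U=2, X=0, W=2, Z=2) weight 1/270
  (V=0, Y=2, U=0, X=1, W=2, Z=1) weight 1/405
  (V=0, Y=2, U=1, X=1, W=2, Z=1) weight 1/810
  (V=0, Y=2, U=2, X=1, W=2, Z=1) weight 1/540
  (V=0, Y=4, U=0, X=0, W=2, Z=2) weight 1/270
  (V=0, Y=4, U=1, X=0, W=2, Z=2) weight 1/270
  … 19 more
Group by X:
  weight(X=0) = 1/15
  weight(X=1) = 1/60
Total weight = 1/15 + 1/60 = 1/12
P(X=0 | obs) = 1/15 / 1/12 = 4/5
P(X=1 | obs) = 1/60 / 1/12 = 1/5

P(X = 1 | obs) = 1/5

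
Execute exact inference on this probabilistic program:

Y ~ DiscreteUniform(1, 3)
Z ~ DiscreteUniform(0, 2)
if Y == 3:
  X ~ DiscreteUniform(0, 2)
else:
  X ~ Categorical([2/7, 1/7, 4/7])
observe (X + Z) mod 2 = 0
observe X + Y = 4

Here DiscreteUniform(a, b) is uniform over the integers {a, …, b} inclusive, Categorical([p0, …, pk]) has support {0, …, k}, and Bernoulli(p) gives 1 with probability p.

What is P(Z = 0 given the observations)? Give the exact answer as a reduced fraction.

P(Z = 0 | obs) = 12/31

Enumerate traces; 3 have nonzero weight after conditioning:
  (Y=2, Z=0, X=2) weight 4/63
  (Y=2, Z=2, X=2) weight 4/63
  (Y=3, Z=1, X=1) weight 1/27
Group by Z:
  weight(Z=0) = 4/63
  weight(Z=1) = 1/27
  weight(Z=2) = 4/63
Total weight = 4/63 + 1/27 + 4/63 = 31/189
P(Z=0 | obs) = 4/63 / 31/189 = 12/31
P(Z=1 | obs) = 1/27 / 31/189 = 7/31
P(Z=2 | obs) = 4/63 / 31/189 = 12/31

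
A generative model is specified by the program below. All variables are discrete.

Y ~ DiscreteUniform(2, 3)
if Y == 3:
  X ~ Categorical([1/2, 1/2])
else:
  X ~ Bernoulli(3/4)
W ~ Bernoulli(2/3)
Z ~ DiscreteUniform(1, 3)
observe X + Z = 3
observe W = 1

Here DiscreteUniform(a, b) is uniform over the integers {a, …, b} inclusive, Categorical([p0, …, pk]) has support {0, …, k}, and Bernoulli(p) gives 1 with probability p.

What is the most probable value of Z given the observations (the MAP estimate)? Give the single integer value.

argmax_v P(Z = v | obs) = 2

Enumerate traces; 4 have nonzero weight after conditioning:
  (Y=2, X=0, W=1, Z=3) weight 1/36
  (Y=2, X=1, W=1, Z=2) weight 1/12
  (Y=3, X=0, W=1, Z=3) weight 1/18
  (Y=3, X=1, W=1, Z=2) weight 1/18
Group by Z:
  weight(Z=2) = 5/36
  weight(Z=3) = 1/12
Total weight = 5/36 + 1/12 = 2/9
P(Z=2 | obs) = 5/36 / 2/9 = 5/8
P(Z=3 | obs) = 1/12 / 2/9 = 3/8
argmax = 2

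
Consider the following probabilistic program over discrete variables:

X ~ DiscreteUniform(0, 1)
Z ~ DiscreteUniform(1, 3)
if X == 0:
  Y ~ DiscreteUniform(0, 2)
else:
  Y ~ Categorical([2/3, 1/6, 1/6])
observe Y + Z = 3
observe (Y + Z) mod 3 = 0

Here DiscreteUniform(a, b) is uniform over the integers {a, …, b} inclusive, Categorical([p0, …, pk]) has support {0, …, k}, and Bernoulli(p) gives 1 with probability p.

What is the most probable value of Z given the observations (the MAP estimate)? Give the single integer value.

argmax_v P(Z = v | obs) = 3

Enumerate traces; 6 have nonzero weight after conditioning:
  (X=0, Z=1, Y=2) weight 1/18
  (X=0, Z=2, Y=1) weight 1/18
  (X=0, Z=3, Y=0) weight 1/18
  (X=1, Z=1, Y=2) weight 1/36
  (X=1, Z=2, Y=1) weight 1/36
  (X=1, Z=3, Y=0) weight 1/9
Group by Z:
  weight(Z=1) = 1/12
  weight(Z=2) = 1/12
  weight(Z=3) = 1/6
Total weight = 1/12 + 1/12 + 1/6 = 1/3
P(Z=1 | obs) = 1/12 / 1/3 = 1/4
P(Z=2 | obs) = 1/12 / 1/3 = 1/4
P(Z=3 | obs) = 1/6 / 1/3 = 1/2
argmax = 3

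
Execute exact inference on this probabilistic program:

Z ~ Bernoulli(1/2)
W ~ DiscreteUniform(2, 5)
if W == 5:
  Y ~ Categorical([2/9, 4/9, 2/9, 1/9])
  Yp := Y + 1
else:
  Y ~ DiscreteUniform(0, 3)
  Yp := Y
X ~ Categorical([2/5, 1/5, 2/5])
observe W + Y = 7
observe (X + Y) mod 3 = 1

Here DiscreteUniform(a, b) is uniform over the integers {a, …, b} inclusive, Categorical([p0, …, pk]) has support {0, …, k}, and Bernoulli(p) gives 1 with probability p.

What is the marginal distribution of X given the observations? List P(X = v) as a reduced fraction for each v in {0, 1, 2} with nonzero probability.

Enumerate traces; 4 have nonzero weight after conditioning:
  (Z=0, W=4, Y=3, X=1) weight 1/160
  (Z=0, W=5, Y=2, X=2) weight 1/90
  (Z=1, W=4, Y=3, X=1) weight 1/160
  (Z=1, W=5, Y=2, X=2) weight 1/90
Group by X:
  weight(X=1) = 1/80
  weight(X=2) = 1/45
Total weight = 1/80 + 1/45 = 5/144
P(X=1 | obs) = 1/80 / 5/144 = 9/25
P(X=2 | obs) = 1/45 / 5/144 = 16/25

P(X=1) = 9/25, P(X=2) = 16/25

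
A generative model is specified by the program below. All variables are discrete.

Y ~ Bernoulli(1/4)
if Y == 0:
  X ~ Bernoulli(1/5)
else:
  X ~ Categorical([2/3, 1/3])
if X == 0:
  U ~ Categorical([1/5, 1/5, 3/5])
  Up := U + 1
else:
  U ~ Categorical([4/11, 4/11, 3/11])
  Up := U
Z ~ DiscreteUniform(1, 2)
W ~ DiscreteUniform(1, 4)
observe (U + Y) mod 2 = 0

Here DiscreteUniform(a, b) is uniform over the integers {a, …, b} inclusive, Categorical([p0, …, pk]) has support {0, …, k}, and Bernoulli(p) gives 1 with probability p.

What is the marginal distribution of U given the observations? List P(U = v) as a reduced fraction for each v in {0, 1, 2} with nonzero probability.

Enumerate traces; 48 have nonzero weight after conditioning:
  (Y=0, X=0, U=0, Z=1, W=1) weight 3/200
  (Y=0, X=0, U=0, Z=1, W=2) weight 3/200
  (Y=0, X=0, U=0, Z=1, W=3) weight 3/200
  (Y=0, X=0, U=0, Z=1, W=4) weight 3/200
  (Y=0, X=0, U=0, Z=2, W=1) weight 3/200
  (Y=0, X=0, U=0, Z=2, W=2) weight 3/200
  (Y=0, X=0, U=0, Z=2, W=3) weight 3/200
  (Y=0, X=0, U=0, Z=2, W=4) weight 3/200
  (Y=0, X=0, U=2, Z=1, W=1) weight 9/200
  (Y=1, X=0, U=1, Z=1, W=1) weight 1/240
  … 38 more
Group by U:
  weight(U=0) = 48/275
  weight(U=1) = 7/110
  weight(U=2) = 441/1100
Total weight = 48/275 + 7/110 + 441/1100 = 703/1100
P(U=0 | obs) = 48/275 / 703/1100 = 192/703
P(U=1 | obs) = 7/110 / 703/1100 = 70/703
P(U=2 | obs) = 441/1100 / 703/1100 = 441/703

P(U=0) = 192/703, P(U=1) = 70/703, P(U=2) = 441/703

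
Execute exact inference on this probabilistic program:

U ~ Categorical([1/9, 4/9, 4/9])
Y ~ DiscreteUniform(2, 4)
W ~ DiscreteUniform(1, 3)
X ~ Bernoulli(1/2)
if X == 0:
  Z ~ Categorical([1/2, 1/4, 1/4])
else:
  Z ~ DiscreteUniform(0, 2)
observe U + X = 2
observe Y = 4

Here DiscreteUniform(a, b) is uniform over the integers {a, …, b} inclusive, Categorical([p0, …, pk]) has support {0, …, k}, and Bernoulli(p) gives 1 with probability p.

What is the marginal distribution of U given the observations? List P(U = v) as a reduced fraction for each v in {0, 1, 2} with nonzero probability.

Enumerate traces; 18 have nonzero weight after conditioning:
  (U=1, Y=4, W=1, X=1, Z=0) weight 2/243
  (U=1, Y=4, W=1, X=1, Z=1) weight 2/243
  (U=1, Y=4, W=1, X=1, Z=2) weight 2/243
  (U=1, Y=4, W=2, X=1, Z=0) weight 2/243
  (U=1, Y=4, W=2, X=1, Z=1) weight 2/243
  (U=1, Y=4, W=2, X=1, Z=2) weight 2/243
  (U=1, Y=4, W=3, X=1, Z=0) weight 2/243
  (U=1, Y=4, W=3, X=1, Z=1) weight 2/243
  (U=2, Y=4, W=1, X=0, Z=0) weight 1/81
  … 9 more
Group by U:
  weight(U=1) = 2/27
  weight(U=2) = 2/27
Total weight = 2/27 + 2/27 = 4/27
P(U=1 | obs) = 2/27 / 4/27 = 1/2
P(U=2 | obs) = 2/27 / 4/27 = 1/2

P(U=1) = 1/2, P(U=2) = 1/2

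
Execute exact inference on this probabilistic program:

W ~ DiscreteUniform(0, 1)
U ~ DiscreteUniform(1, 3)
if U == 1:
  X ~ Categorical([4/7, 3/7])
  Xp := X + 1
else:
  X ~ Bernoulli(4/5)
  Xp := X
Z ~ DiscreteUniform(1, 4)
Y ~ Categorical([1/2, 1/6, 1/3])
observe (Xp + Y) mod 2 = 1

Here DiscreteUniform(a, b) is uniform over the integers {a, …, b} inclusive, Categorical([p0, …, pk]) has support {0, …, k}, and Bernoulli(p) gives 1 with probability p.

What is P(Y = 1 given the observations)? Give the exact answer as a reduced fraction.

P(Y = 1 | obs) = 29/409

Enumerate traces; 72 have nonzero weight after conditioning:
  (W=0, U=1, X=0, Z=1, Y=0) weight 1/84
  (W=0, U=1, X=0, Z=1, Y=2) weight 1/126
  (W=0, U=1, X=0, Z=2, Y=0) weight 1/84
  (W=0, U=1, X=0, Z=2, Y=2) weight 1/126
  (W=0, U=1, X=0, Z=3, Y=0) weight 1/84
  (W=0, U=1, X=0, Z=3, Y=2) weight 1/126
  (W=0, U=1, X=0, Z=4, Y=0) weight 1/84
  (W=0, U=1, X=0, Z=4, Y=2) weight 1/126
  (W=0, U=1, X=1, Z=1, Y=1) weight 1/336
  … 63 more
Group by Y:
  weight(Y=0) = 38/105
  weight(Y=1) = 29/630
  weight(Y=2) = 76/315
Total weight = 38/105 + 29/630 + 76/315 = 409/630
P(Y=0 | obs) = 38/105 / 409/630 = 228/409
P(Y=1 | obs) = 29/630 / 409/630 = 29/409
P(Y=2 | obs) = 76/315 / 409/630 = 152/409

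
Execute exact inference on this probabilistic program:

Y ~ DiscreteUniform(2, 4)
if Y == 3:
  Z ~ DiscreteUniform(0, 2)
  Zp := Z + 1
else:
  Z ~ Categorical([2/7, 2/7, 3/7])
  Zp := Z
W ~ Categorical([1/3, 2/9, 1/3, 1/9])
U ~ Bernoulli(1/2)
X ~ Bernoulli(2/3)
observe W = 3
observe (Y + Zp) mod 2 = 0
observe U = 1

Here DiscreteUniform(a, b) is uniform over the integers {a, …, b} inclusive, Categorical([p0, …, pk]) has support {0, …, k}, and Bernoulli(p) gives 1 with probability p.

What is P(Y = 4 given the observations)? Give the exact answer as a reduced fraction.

P(Y = 4 | obs) = 15/44

Enumerate traces; 12 have nonzero weight after conditioning:
  (Y=2, Z=0, W=3, U=1, X=0) weight 1/567
  (Y=2, Z=0, W=3, U=1, X=1) weight 2/567
  (Y=2, Z=2, W=3, U=1, X=0) weight 1/378
  (Y=2, Z=2, W=3, U=1, X=1) weight 1/189
  (Y=3, Z=0, W=3, U=1, X=0) weight 1/486
  (Y=3, Z=0, W=3, U=1, X=1) weight 1/243
  (Y=3, Z=2, W=3, U=1, X=0) weight 1/486
  (Y=3, Z=2, W=3, U=1, X=1) weight 1/243
  (Y=4, Z=0, W=3, U=1, X=0) weight 1/567
  … 3 more
Group by Y:
  weight(Y=2) = 5/378
  weight(Y=3) = 1/81
  weight(Y=4) = 5/378
Total weight = 5/378 + 1/81 + 5/378 = 22/567
P(Y=2 | obs) = 5/378 / 22/567 = 15/44
P(Y=3 | obs) = 1/81 / 22/567 = 7/22
P(Y=4 | obs) = 5/378 / 22/567 = 15/44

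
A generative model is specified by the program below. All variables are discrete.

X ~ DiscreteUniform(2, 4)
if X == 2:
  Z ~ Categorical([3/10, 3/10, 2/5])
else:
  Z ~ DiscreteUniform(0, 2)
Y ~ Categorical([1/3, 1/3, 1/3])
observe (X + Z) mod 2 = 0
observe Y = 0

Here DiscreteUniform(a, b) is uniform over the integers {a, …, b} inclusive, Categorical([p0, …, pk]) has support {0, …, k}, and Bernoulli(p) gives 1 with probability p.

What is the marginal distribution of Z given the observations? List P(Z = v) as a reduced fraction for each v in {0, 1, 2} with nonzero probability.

P(Z=0) = 19/51, P(Z=1) = 10/51, P(Z=2) = 22/51

Enumerate traces; 5 have nonzero weight after conditioning:
  (X=2, Z=0, Y=0) weight 1/30
  (X=2, Z=2, Y=0) weight 2/45
  (X=3, Z=1, Y=0) weight 1/27
  (X=4, Z=0, Y=0) weight 1/27
  (X=4, Z=2, Y=0) weight 1/27
Group by Z:
  weight(Z=0) = 19/270
  weight(Z=1) = 1/27
  weight(Z=2) = 11/135
Total weight = 19/270 + 1/27 + 11/135 = 17/90
P(Z=0 | obs) = 19/270 / 17/90 = 19/51
P(Z=1 | obs) = 1/27 / 17/90 = 10/51
P(Z=2 | obs) = 11/135 / 17/90 = 22/51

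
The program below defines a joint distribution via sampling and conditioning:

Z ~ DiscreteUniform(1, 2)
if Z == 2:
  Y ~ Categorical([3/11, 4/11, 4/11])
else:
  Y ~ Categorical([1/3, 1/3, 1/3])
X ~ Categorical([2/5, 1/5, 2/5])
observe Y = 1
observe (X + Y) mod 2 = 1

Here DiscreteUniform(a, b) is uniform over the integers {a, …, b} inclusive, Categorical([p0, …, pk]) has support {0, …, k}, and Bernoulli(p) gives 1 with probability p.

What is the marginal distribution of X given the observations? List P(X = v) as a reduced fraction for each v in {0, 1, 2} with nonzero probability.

P(X=0) = 1/2, P(X=2) = 1/2

Enumerate traces; 4 have nonzero weight after conditioning:
  (Z=1, Y=1, X=0) weight 1/15
  (Z=1, Y=1, X=2) weight 1/15
  (Z=2, Y=1, X=0) weight 4/55
  (Z=2, Y=1, X=2) weight 4/55
Group by X:
  weight(X=0) = 23/165
  weight(X=2) = 23/165
Total weight = 23/165 + 23/165 = 46/165
P(X=0 | obs) = 23/165 / 46/165 = 1/2
P(X=2 | obs) = 23/165 / 46/165 = 1/2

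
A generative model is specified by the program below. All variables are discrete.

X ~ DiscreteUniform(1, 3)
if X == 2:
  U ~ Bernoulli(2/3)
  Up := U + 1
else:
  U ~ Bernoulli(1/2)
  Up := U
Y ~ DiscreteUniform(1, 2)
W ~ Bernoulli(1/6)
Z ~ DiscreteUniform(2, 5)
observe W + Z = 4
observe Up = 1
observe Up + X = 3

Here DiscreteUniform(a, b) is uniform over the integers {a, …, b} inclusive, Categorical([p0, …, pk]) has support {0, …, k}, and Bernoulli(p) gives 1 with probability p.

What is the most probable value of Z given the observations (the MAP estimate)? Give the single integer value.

argmax_v P(Z = v | obs) = 4

Enumerate traces; 4 have nonzero weight after conditioning:
  (X=2, U=0, Y=1, W=0, Z=4) weight 5/432
  (X=2, U=0, Y=1, W=1, Z=3) weight 1/432
  (X=2, U=0, Y=2, W=0, Z=4) weight 5/432
  (X=2, U=0, Y=2, W=1, Z=3) weight 1/432
Group by Z:
  weight(Z=3) = 1/216
  weight(Z=4) = 5/216
Total weight = 1/216 + 5/216 = 1/36
P(Z=3 | obs) = 1/216 / 1/36 = 1/6
P(Z=4 | obs) = 5/216 / 1/36 = 5/6
argmax = 4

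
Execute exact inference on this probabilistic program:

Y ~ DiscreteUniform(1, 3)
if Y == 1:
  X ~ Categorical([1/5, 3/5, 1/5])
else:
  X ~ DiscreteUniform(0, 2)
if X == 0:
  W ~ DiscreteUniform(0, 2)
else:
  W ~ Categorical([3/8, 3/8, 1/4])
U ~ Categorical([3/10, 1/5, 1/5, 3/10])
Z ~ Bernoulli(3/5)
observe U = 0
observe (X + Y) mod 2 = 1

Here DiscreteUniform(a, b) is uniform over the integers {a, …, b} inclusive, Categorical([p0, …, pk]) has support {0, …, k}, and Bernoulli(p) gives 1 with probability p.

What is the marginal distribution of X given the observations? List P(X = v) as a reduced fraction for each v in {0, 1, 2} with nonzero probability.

Enumerate traces; 30 have nonzero weight after conditioning:
  (Y=1, X=0, W=0, U=0, Z=0) weight 1/375
  (Y=1, X=0, W=0, U=0, Z=1) weight 1/250
  (Y=1, X=0, W=1, U=0, Z=0) weight 1/375
  (Y=1, X=0, W=1, U=0, Z=1) weight 1/250
  (Y=1, X=0, W=2, U=0, Z=0) weight 1/375
  (Y=1, X=0, W=2, U=0, Z=1) weight 1/250
  (Y=1, X=2, W=0, U=0, Z=0) weight 3/1000
  (Y=1, X=2, W=0, U=0, Z=1) weight 9/2000
  (Y=2, X=1, W=0, U=0, Z=0) weight 1/200
  … 21 more
Group by X:
  weight(X=0) = 4/75
  weight(X=1) = 1/30
  weight(X=2) = 4/75
Total weight = 4/75 + 1/30 + 4/75 = 7/50
P(X=0 | obs) = 4/75 / 7/50 = 8/21
P(X=1 | obs) = 1/30 / 7/50 = 5/21
P(X=2 | obs) = 4/75 / 7/50 = 8/21

P(X=0) = 8/21, P(X=1) = 5/21, P(X=2) = 8/21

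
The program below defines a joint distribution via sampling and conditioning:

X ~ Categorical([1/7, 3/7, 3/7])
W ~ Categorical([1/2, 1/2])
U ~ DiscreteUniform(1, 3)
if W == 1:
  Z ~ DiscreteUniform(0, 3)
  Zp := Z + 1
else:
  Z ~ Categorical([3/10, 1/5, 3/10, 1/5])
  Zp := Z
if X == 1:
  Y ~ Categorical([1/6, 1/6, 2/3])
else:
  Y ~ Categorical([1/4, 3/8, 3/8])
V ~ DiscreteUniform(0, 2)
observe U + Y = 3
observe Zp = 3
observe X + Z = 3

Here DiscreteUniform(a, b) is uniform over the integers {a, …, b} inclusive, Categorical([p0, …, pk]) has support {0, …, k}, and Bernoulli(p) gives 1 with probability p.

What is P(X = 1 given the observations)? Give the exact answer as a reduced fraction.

P(X = 1 | obs) = 15/19

Enumerate traces; 18 have nonzero weight after conditioning:
  (X=0, W=0, U=1, Z=3, Y=2, V=0) weight 1/1680
  (X=0, W=0, U=1, Z=3, Y=2, V=1) weight 1/1680
  (X=0, W=0, U=1, Z=3, Y=2, V=2) weight 1/1680
  (X=0, W=0, U=2, Z=3, Y=1, V=0) weight 1/1680
  (X=0, W=0, U=2, Z=3, Y=1, V=1) weight 1/1680
  (X=0, W=0, U=2, Z=3, Y=1, V=2) weight 1/1680
  (X=0, W=0, U=3, Z=3, Y=0, V=0) weight 1/2520
  (X=0, W=0, U=3, Z=3, Y=0, V=1) weight 1/2520
  (X=1, W=1, U=1, Z=2, Y=2, V=0) weight 1/252
  … 9 more
Group by X:
  weight(X=0) = 1/210
  weight(X=1) = 1/56
Total weight = 1/210 + 1/56 = 19/840
P(X=0 | obs) = 1/210 / 19/840 = 4/19
P(X=1 | obs) = 1/56 / 19/840 = 15/19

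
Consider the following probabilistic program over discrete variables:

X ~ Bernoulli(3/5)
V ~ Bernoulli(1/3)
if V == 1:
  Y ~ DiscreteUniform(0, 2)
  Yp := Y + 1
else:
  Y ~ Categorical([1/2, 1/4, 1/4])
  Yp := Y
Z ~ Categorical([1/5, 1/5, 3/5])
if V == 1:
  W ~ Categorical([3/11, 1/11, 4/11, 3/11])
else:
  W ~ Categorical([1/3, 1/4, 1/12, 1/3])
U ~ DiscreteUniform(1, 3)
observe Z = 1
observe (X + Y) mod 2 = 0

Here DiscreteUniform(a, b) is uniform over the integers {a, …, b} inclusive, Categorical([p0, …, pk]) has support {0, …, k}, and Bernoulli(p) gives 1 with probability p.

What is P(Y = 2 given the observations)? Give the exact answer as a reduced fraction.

P(Y = 2 | obs) = 10/41

Enumerate traces; 72 have nonzero weight after conditioning:
  (X=0, V=0, Y=0, Z=1, W=0, U=1) weight 2/675
  (X=0, V=0, Y=0, Z=1, W=0, U=2) weight 2/675
  (X=0, V=0, Y=0, Z=1, W=0, U=3) weight 2/675
  (X=0, V=0, Y=0, Z=1, W=1, U=1) weight 1/450
  (X=0, V=0, Y=0, Z=1, W=1, U=2) weight 1/450
  (X=0, V=0, Y=0, Z=1, W=1, U=3) weight 1/450
  (X=0, V=0, Y=0, Z=1, W=2, U=1) weight 1/1350
  (X=0, V=0, Y=0, Z=1, W=2, U=2) weight 1/1350
  (X=0, V=0, Y=2, Z=1, W=0, U=1) weight 1/675
  (X=1, V=0, Y=1, Z=1, W=0, U=1) weight 1/450
  … 62 more
Group by Y:
  weight(Y=0) = 8/225
  weight(Y=1) = 1/30
  weight(Y=2) = 1/45
Total weight = 8/225 + 1/30 + 1/45 = 41/450
P(Y=0 | obs) = 8/225 / 41/450 = 16/41
P(Y=1 | obs) = 1/30 / 41/450 = 15/41
P(Y=2 | obs) = 1/45 / 41/450 = 10/41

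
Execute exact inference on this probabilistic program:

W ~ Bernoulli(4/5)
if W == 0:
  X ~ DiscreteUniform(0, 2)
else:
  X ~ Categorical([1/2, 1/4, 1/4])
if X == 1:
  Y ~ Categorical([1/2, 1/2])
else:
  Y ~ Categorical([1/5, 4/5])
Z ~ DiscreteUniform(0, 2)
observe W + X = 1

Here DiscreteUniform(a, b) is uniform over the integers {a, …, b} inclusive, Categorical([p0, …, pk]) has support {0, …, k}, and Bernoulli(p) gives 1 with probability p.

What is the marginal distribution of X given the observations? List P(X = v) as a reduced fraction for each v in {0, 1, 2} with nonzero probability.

P(X=0) = 6/7, P(X=1) = 1/7

Enumerate traces; 12 have nonzero weight after conditioning:
  (W=0, X=1, Y=0, Z=0) weight 1/90
  (W=0, X=1, Y=0, Z=1) weight 1/90
  (W=0, X=1, Y=0, Z=2) weight 1/90
  (W=0, X=1, Y=1, Z=0) weight 1/90
  (W=0, X=1, Y=1, Z=1) weight 1/90
  (W=0, X=1, Y=1, Z=2) weight 1/90
  (W=1, X=0, Y=0, Z=0) weight 2/75
  (W=1, X=0, Y=0, Z=1) weight 2/75
  … 4 more
Group by X:
  weight(X=0) = 2/5
  weight(X=1) = 1/15
Total weight = 2/5 + 1/15 = 7/15
P(X=0 | obs) = 2/5 / 7/15 = 6/7
P(X=1 | obs) = 1/15 / 7/15 = 1/7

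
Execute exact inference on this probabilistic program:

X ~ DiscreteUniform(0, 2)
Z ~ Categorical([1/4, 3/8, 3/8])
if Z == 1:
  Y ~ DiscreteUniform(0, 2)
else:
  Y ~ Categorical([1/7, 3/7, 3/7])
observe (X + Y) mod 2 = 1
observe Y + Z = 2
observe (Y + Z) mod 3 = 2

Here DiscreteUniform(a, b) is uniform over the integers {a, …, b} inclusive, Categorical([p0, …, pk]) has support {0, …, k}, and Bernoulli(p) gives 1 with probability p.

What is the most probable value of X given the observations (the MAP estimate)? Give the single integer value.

argmax_v P(X = v | obs) = 1

Enumerate traces; 4 have nonzero weight after conditioning:
  (X=0, Z=1, Y=1) weight 1/24
  (X=1, Z=0, Y=2) weight 1/28
  (X=1, Z=2, Y=0) weight 1/56
  (X=2, Z=1, Y=1) weight 1/24
Group by X:
  weight(X=0) = 1/24
  weight(X=1) = 3/56
  weight(X=2) = 1/24
Total weight = 1/24 + 3/56 + 1/24 = 23/168
P(X=0 | obs) = 1/24 / 23/168 = 7/23
P(X=1 | obs) = 3/56 / 23/168 = 9/23
P(X=2 | obs) = 1/24 / 23/168 = 7/23
argmax = 1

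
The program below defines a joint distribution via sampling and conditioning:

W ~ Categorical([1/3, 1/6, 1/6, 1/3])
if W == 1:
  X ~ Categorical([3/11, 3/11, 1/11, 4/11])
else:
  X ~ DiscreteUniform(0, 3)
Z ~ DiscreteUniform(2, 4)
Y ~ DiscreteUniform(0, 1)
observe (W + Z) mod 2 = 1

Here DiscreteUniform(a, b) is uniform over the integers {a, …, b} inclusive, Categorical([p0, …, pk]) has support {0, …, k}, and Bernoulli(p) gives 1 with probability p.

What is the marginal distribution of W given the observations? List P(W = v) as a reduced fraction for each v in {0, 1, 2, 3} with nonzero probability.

P(W=0) = 2/9, P(W=1) = 2/9, P(W=2) = 1/9, P(W=3) = 4/9

Enumerate traces; 48 have nonzero weight after conditioning:
  (W=0, X=0, Z=3, Y=0) weight 1/72
  (W=0, X=0, Z=3, Y=1) weight 1/72
  (W=0, X=1, Z=3, Y=0) weight 1/72
  (W=0, X=1, Z=3, Y=1) weight 1/72
  (W=0, X=2, Z=3, Y=0) weight 1/72
  (W=0, X=2, Z=3, Y=1) weight 1/72
  (W=0, X=3, Z=3, Y=0) weight 1/72
  (W=0, X=3, Z=3, Y=1) weight 1/72
  (W=1, X=0, Z=2, Y=0) weight 1/132
  (W=2, X=0, Z=3, Y=0) weight 1/144
  … 38 more
Group by W:
  weight(W=0) = 1/9
  weight(W=1) = 1/9
  weight(W=2) = 1/18
  weight(W=3) = 2/9
Total weight = 1/9 + 1/9 + 1/18 + 2/9 = 1/2
P(W=0 | obs) = 1/9 / 1/2 = 2/9
P(W=1 | obs) = 1/9 / 1/2 = 2/9
P(W=2 | obs) = 1/18 / 1/2 = 1/9
P(W=3 | obs) = 2/9 / 1/2 = 4/9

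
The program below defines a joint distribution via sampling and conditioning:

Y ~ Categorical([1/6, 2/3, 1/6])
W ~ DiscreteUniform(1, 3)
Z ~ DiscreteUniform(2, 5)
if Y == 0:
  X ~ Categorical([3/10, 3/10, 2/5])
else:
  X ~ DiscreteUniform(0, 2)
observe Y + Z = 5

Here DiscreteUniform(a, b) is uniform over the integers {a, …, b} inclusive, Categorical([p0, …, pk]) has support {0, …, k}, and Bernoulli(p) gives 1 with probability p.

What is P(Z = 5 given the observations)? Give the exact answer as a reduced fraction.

Enumerate traces; 27 have nonzero weight after conditioning:
  (Y=0, W=1, Z=5, X=0) weight 1/240
  (Y=0, W=1, Z=5, X=1) weight 1/240
  (Y=0, W=1, Z=5, X=2) weight 1/180
  (Y=0, W=2, Z=5, X=0) weight 1/240
  (Y=0, W=2, Z=5, X=1) weight 1/240
  (Y=0, W=2, Z=5, X=2) weight 1/180
  (Y=0, W=3, Z=5, X=0) weight 1/240
  (Y=0, W=3, Z=5, X=1) weight 1/240
  (Y=1, W=1, Z=4, X=0) weight 1/54
  (Y=2, W=1, Z=3, X=0) weight 1/216
  … 17 more
Group by Z:
  weight(Z=3) = 1/24
  weight(Z=4) = 1/6
  weight(Z=5) = 1/24
Total weight = 1/24 + 1/6 + 1/24 = 1/4
P(Z=3 | obs) = 1/24 / 1/4 = 1/6
P(Z=4 | obs) = 1/6 / 1/4 = 2/3
P(Z=5 | obs) = 1/24 / 1/4 = 1/6

P(Z = 5 | obs) = 1/6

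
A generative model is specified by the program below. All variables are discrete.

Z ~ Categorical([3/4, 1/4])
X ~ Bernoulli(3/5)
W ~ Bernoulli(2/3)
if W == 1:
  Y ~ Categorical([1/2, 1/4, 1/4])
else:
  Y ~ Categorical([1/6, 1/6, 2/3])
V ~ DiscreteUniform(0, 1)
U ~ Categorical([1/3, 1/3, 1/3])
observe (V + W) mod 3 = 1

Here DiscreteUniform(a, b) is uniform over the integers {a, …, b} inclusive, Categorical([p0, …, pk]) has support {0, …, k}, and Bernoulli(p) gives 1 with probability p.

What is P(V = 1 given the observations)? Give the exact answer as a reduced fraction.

P(V = 1 | obs) = 1/3

Enumerate traces; 72 have nonzero weight after conditioning:
  (Z=0, X=0, W=0, Y=0, V=1, U=0) weight 1/360
  (Z=0, X=0, W=0, Y=0, V=1, U=1) weight 1/360
  (Z=0, X=0, W=0, Y=0, V=1, U=2) weight 1/360
  (Z=0, X=0, W=0, Y=1, V=1, U=0) weight 1/360
  (Z=0, X=0, W=0, Y=1, V=1, U=1) weight 1/360
  (Z=0, X=0, W=0, Y=1, V=1, U=2) weight 1/360
  (Z=0, X=0, W=0, Y=2, V=1, U=0) weight 1/90
  (Z=0, X=0, W=0, Y=2, V=1, U=1) weight 1/90
  (Z=0, X=0, W=1, Y=0, V=0, U=0) weight 1/60
  … 63 more
Group by V:
  weight(V=0) = 1/3
  weight(V=1) = 1/6
Total weight = 1/3 + 1/6 = 1/2
P(V=0 | obs) = 1/3 / 1/2 = 2/3
P(V=1 | obs) = 1/6 / 1/2 = 1/3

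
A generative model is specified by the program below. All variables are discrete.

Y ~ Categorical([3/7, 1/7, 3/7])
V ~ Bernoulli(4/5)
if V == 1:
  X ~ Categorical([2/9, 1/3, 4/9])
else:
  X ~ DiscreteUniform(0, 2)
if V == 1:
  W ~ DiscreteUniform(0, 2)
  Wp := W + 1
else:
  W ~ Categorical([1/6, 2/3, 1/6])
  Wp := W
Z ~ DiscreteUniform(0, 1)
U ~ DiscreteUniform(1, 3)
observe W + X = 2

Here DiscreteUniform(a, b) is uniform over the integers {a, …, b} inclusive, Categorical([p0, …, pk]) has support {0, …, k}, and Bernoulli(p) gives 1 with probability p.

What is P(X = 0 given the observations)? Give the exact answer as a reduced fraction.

P(X = 0 | obs) = 19/90

Enumerate traces; 108 have nonzero weight after conditioning:
  (Y=0, V=0, X=0, W=2, Z=0, U=1) weight 1/1260
  (Y=0, V=0, X=0, W=2, Z=0, U=2) weight 1/1260
  (Y=0, V=0, X=0, W=2, Z=0, U=3) weight 1/1260
  (Y=0, V=0, X=0, W=2, Z=1, U=1) weight 1/1260
  (Y=0, V=0, X=0, W=2, Z=1, U=2) weight 1/1260
  (Y=0, V=0, X=0, W=2, Z=1, U=3) weight 1/1260
  (Y=0, V=0, X=1, W=1, Z=0, U=1) weight 1/315
  (Y=0, V=0, X=1, W=1, Z=0, U=2) weight 1/315
  (Y=0, V=0, X=2, W=0, Z=0, U=1) weight 1/1260
  … 99 more
Group by X:
  weight(X=0) = 19/270
  weight(X=1) = 2/15
  weight(X=2) = 7/54
Total weight = 19/270 + 2/15 + 7/54 = 1/3
P(X=0 | obs) = 19/270 / 1/3 = 19/90
P(X=1 | obs) = 2/15 / 1/3 = 2/5
P(X=2 | obs) = 7/54 / 1/3 = 7/18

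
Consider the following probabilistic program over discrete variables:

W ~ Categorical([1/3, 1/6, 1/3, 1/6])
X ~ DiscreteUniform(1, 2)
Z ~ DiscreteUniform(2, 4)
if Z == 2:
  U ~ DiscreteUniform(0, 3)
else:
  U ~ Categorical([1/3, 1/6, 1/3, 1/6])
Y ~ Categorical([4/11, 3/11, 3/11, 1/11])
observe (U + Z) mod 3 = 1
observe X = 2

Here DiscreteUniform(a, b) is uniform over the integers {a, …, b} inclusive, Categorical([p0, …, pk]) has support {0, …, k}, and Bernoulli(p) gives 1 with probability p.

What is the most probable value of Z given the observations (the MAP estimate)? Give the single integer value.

argmax_v P(Z = v | obs) = 4

Enumerate traces; 64 have nonzero weight after conditioning:
  (W=0, X=2, Z=2, U=2, Y=0) weight 1/198
  (W=0, X=2, Z=2, U=2, Y=1) weight 1/264
  (W=0, X=2, Z=2, U=2, Y=2) weight 1/264
  (W=0, X=2, Z=2, U=2, Y=3) weight 1/792
  (W=0, X=2, Z=3, U=1, Y=0) weight 1/297
  (W=0, X=2, Z=3, U=1, Y=1) weight 1/396
  (W=0, X=2, Z=3, U=1, Y=2) weight 1/396
  (W=0, X=2, Z=3, U=1, Y=3) weight 1/1188
  (W=0, X=2, Z=4, U=0, Y=0) weight 2/297
  … 55 more
Group by Z:
  weight(Z=2) = 1/24
  weight(Z=3) = 1/36
  weight(Z=4) = 1/12
Total weight = 1/24 + 1/36 + 1/12 = 11/72
P(Z=2 | obs) = 1/24 / 11/72 = 3/11
P(Z=3 | obs) = 1/36 / 11/72 = 2/11
P(Z=4 | obs) = 1/12 / 11/72 = 6/11
argmax = 4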